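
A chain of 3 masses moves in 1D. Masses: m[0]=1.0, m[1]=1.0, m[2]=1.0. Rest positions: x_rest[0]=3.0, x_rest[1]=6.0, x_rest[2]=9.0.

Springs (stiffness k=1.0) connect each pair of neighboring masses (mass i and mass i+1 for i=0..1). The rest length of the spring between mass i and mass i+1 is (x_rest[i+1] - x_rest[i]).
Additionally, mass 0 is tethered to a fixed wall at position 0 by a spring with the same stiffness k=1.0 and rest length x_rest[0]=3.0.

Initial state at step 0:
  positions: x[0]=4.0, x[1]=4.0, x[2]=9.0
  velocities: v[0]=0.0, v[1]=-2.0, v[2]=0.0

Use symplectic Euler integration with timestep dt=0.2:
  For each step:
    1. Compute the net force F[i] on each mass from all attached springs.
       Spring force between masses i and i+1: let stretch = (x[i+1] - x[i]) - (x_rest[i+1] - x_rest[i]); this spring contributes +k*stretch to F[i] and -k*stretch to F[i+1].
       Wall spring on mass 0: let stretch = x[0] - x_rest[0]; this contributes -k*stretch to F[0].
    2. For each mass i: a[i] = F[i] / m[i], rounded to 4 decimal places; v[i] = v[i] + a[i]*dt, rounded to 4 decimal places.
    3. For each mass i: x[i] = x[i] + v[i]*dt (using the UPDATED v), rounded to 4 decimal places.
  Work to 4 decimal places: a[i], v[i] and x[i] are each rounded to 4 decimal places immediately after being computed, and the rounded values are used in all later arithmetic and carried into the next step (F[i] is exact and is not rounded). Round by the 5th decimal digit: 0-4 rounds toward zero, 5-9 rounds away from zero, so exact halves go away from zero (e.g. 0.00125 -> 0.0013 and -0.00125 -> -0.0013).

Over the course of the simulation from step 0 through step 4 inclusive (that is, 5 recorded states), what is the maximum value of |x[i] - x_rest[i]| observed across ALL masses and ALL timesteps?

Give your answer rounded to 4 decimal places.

Answer: 2.2000

Derivation:
Step 0: x=[4.0000 4.0000 9.0000] v=[0.0000 -2.0000 0.0000]
Step 1: x=[3.8400 3.8000 8.9200] v=[-0.8000 -1.0000 -0.4000]
Step 2: x=[3.5248 3.8064 8.7552] v=[-1.5760 0.0320 -0.8240]
Step 3: x=[3.0799 3.9995 8.5124] v=[-2.2246 0.9654 -1.2138]
Step 4: x=[2.5486 4.3363 8.2091] v=[-2.6567 1.6841 -1.5164]
Max displacement = 2.2000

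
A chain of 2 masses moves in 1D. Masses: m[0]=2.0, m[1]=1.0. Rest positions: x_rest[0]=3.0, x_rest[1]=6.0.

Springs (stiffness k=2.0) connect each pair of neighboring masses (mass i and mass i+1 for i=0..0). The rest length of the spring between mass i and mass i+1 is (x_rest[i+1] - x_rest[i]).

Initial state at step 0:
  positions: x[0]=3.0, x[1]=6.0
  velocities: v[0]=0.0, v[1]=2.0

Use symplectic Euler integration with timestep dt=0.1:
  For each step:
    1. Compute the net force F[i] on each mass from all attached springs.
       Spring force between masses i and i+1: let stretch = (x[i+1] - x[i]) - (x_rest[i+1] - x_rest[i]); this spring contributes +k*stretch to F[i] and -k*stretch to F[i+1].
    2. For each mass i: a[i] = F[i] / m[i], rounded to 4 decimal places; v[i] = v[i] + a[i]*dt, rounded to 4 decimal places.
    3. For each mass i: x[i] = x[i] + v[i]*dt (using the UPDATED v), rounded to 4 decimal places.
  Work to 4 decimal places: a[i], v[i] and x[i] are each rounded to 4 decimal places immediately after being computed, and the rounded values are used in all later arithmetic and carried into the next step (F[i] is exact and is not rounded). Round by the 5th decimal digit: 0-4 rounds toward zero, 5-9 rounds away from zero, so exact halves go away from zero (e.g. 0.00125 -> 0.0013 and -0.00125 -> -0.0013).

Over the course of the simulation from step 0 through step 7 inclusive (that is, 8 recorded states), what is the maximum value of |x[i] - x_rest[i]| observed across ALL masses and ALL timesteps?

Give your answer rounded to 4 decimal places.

Answer: 1.1907

Derivation:
Step 0: x=[3.0000 6.0000] v=[0.0000 2.0000]
Step 1: x=[3.0000 6.2000] v=[0.0000 2.0000]
Step 2: x=[3.0020 6.3960] v=[0.0200 1.9600]
Step 3: x=[3.0079 6.5841] v=[0.0594 1.8812]
Step 4: x=[3.0196 6.7607] v=[0.1170 1.7660]
Step 5: x=[3.0387 6.9225] v=[0.1911 1.6178]
Step 6: x=[3.0667 7.0666] v=[0.2795 1.4410]
Step 7: x=[3.1047 7.1907] v=[0.3795 1.2410]
Max displacement = 1.1907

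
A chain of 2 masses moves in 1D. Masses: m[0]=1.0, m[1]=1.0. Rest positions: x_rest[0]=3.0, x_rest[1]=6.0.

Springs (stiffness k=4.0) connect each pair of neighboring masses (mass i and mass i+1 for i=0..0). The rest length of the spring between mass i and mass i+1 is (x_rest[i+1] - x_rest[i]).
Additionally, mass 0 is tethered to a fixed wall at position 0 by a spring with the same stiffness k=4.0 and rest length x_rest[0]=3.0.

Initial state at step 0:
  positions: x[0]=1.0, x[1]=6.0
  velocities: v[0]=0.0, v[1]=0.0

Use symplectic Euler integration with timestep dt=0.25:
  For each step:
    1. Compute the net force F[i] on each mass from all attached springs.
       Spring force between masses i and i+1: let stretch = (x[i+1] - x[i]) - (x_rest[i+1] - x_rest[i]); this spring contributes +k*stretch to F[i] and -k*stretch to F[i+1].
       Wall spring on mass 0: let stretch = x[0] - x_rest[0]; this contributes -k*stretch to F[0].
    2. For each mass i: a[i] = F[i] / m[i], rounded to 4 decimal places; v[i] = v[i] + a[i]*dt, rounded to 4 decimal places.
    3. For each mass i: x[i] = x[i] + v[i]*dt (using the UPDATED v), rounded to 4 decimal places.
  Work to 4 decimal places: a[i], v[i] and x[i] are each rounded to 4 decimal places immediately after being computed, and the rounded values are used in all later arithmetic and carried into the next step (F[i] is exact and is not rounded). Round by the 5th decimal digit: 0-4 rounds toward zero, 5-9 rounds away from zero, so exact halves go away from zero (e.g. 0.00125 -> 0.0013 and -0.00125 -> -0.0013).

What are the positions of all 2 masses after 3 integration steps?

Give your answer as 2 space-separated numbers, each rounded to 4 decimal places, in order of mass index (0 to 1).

Step 0: x=[1.0000 6.0000] v=[0.0000 0.0000]
Step 1: x=[2.0000 5.5000] v=[4.0000 -2.0000]
Step 2: x=[3.3750 4.8750] v=[5.5000 -2.5000]
Step 3: x=[4.2813 4.6250] v=[3.6250 -1.0000]

Answer: 4.2813 4.6250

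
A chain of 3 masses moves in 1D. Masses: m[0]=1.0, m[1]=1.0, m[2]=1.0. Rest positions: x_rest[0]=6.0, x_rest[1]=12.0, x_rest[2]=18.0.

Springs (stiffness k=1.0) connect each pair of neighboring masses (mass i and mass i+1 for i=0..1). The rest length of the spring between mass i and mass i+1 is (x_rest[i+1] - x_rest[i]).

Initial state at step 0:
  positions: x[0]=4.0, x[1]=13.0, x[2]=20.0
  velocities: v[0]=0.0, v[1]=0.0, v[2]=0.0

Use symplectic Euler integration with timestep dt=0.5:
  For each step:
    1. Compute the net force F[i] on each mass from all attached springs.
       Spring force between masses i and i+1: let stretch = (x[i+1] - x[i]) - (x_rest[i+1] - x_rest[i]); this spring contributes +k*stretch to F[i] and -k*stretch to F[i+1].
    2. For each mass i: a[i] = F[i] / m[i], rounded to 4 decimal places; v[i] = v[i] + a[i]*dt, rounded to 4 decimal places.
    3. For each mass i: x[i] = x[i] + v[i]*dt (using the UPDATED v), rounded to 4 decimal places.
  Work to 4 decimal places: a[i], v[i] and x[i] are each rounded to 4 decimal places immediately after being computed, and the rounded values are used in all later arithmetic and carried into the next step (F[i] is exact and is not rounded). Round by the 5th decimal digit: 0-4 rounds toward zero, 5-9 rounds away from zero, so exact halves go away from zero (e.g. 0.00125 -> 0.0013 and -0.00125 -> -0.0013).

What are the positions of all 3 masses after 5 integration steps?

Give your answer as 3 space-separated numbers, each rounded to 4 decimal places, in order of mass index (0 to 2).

Answer: 8.1867 12.4904 16.3233

Derivation:
Step 0: x=[4.0000 13.0000 20.0000] v=[0.0000 0.0000 0.0000]
Step 1: x=[4.7500 12.5000 19.7500] v=[1.5000 -1.0000 -0.5000]
Step 2: x=[5.9375 11.8750 19.1875] v=[2.3750 -1.2500 -1.1250]
Step 3: x=[7.1094 11.5938 18.2969] v=[2.3438 -0.5625 -1.7813]
Step 4: x=[7.9024 11.8673 17.2305] v=[1.5860 0.5469 -2.1329]
Step 5: x=[8.1867 12.4904 16.3233] v=[0.5685 1.2461 -1.8145]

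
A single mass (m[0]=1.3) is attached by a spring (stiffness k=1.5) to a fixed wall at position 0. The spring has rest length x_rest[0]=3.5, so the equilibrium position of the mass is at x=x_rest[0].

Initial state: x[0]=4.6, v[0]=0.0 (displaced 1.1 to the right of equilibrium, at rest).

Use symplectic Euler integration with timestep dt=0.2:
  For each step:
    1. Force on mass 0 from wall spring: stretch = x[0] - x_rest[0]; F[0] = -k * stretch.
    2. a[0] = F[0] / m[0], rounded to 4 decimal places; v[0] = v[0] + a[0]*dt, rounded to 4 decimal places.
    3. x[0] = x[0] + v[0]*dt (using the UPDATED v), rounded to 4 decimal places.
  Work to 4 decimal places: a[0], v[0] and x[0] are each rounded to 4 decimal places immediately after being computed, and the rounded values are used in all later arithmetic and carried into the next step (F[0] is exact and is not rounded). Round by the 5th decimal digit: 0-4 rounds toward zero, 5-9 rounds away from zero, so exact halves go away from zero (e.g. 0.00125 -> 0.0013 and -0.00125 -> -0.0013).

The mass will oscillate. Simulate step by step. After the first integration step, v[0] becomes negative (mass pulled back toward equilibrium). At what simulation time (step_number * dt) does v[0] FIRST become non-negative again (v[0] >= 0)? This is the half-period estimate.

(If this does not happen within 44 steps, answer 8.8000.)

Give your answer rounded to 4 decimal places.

Step 0: x=[4.6000] v=[0.0000]
Step 1: x=[4.5492] v=[-0.2538]
Step 2: x=[4.4500] v=[-0.4959]
Step 3: x=[4.3070] v=[-0.7151]
Step 4: x=[4.1267] v=[-0.9013]
Step 5: x=[3.9175] v=[-1.0459]
Step 6: x=[3.6891] v=[-1.1422]
Step 7: x=[3.4519] v=[-1.1858]
Step 8: x=[3.2170] v=[-1.1747]
Step 9: x=[2.9951] v=[-1.1094]
Step 10: x=[2.7965] v=[-0.9929]
Step 11: x=[2.6304] v=[-0.8306]
Step 12: x=[2.5044] v=[-0.6299]
Step 13: x=[2.4244] v=[-0.4001]
Step 14: x=[2.3940] v=[-0.1519]
Step 15: x=[2.4147] v=[0.1033]
First v>=0 after going negative at step 15, time=3.0000

Answer: 3.0000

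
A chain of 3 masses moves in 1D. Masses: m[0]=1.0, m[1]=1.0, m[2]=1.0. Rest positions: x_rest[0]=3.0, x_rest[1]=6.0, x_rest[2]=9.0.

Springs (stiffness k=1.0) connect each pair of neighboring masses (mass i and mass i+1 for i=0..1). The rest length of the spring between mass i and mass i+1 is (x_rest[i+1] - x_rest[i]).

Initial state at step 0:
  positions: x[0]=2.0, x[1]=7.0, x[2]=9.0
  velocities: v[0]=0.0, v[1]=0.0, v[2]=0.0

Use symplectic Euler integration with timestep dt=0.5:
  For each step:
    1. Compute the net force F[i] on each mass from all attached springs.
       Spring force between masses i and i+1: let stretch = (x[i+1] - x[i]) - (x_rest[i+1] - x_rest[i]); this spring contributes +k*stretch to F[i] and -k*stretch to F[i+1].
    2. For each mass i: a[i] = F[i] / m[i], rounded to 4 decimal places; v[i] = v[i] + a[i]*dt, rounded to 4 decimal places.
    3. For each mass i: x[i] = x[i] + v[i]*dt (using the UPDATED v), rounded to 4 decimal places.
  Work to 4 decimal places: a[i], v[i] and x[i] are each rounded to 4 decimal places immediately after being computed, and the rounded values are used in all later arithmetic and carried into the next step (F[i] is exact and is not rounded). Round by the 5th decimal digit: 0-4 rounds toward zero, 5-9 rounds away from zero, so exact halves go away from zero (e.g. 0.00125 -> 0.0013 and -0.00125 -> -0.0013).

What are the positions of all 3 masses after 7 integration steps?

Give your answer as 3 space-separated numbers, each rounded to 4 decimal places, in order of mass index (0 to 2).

Answer: 2.9083 7.0065 8.0853

Derivation:
Step 0: x=[2.0000 7.0000 9.0000] v=[0.0000 0.0000 0.0000]
Step 1: x=[2.5000 6.2500 9.2500] v=[1.0000 -1.5000 0.5000]
Step 2: x=[3.1875 5.3125 9.5000] v=[1.3750 -1.8750 0.5000]
Step 3: x=[3.6563 4.8906 9.4531] v=[0.9375 -0.8438 -0.0938]
Step 4: x=[3.6837 5.3008 9.0156] v=[0.0547 0.8203 -0.8751]
Step 5: x=[3.3653 6.2354 8.3994] v=[-0.6368 1.8692 -1.2325]
Step 6: x=[3.0144 6.9935 7.9922] v=[-0.7018 1.5162 -0.8145]
Step 7: x=[2.9083 7.0065 8.0853] v=[-0.2123 0.0260 0.1862]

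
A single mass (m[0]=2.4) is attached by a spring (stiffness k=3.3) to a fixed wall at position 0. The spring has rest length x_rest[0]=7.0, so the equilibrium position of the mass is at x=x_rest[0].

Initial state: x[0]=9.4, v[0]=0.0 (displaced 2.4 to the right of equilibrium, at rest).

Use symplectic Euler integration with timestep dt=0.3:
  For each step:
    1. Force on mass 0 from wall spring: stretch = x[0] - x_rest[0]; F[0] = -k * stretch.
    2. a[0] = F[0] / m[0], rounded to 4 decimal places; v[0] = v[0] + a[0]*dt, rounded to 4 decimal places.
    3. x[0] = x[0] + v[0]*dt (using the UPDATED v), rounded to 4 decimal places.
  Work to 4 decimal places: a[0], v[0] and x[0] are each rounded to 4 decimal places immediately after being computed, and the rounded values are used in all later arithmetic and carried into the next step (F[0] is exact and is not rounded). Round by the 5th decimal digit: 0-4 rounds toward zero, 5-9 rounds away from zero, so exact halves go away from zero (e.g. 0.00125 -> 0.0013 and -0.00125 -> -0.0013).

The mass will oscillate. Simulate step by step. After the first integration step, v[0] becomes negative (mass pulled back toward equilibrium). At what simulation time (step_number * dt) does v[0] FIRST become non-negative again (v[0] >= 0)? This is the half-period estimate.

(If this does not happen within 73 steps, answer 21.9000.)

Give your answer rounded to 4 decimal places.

Answer: 2.7000

Derivation:
Step 0: x=[9.4000] v=[0.0000]
Step 1: x=[9.1030] v=[-0.9900]
Step 2: x=[8.5458] v=[-1.8575]
Step 3: x=[7.7972] v=[-2.4952]
Step 4: x=[6.9500] v=[-2.8241]
Step 5: x=[6.1090] v=[-2.8035]
Step 6: x=[5.3782] v=[-2.4360]
Step 7: x=[4.8481] v=[-1.7670]
Step 8: x=[4.5843] v=[-0.8793]
Step 9: x=[4.6195] v=[0.1172]
First v>=0 after going negative at step 9, time=2.7000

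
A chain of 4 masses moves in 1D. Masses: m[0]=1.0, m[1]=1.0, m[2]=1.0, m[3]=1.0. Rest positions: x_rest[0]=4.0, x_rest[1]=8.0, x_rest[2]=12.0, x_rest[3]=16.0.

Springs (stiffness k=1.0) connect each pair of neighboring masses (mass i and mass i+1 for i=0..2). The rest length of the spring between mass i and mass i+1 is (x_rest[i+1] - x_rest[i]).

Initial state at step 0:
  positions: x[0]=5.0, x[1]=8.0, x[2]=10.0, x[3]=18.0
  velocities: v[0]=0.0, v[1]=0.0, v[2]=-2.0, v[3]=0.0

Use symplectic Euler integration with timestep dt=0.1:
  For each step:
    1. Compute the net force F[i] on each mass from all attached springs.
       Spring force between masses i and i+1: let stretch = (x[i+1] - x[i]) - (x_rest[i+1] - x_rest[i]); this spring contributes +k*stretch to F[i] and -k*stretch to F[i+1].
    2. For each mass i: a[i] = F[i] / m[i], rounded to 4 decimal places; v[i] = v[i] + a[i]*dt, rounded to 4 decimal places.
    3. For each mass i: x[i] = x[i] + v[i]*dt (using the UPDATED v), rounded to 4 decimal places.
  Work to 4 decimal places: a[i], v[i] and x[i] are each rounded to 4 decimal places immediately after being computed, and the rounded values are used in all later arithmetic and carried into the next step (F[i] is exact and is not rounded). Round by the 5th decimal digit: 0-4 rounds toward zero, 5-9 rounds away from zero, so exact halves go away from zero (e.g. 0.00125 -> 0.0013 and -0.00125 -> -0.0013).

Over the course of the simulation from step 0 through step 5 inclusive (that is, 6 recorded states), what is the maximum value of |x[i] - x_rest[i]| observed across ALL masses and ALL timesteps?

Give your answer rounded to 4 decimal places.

Answer: 2.2326

Derivation:
Step 0: x=[5.0000 8.0000 10.0000 18.0000] v=[0.0000 0.0000 -2.0000 0.0000]
Step 1: x=[4.9900 7.9900 9.8600 17.9600] v=[-0.1000 -0.1000 -1.4000 -0.4000]
Step 2: x=[4.9700 7.9687 9.7823 17.8790] v=[-0.2000 -0.2130 -0.7770 -0.8100]
Step 3: x=[4.9400 7.9356 9.7674 17.7570] v=[-0.3001 -0.3315 -0.1487 -1.2197]
Step 4: x=[4.9000 7.8908 9.8141 17.5951] v=[-0.4005 -0.4479 0.4671 -1.6187]
Step 5: x=[4.8499 7.8353 9.9194 17.3954] v=[-0.5014 -0.5547 1.0529 -1.9968]
Max displacement = 2.2326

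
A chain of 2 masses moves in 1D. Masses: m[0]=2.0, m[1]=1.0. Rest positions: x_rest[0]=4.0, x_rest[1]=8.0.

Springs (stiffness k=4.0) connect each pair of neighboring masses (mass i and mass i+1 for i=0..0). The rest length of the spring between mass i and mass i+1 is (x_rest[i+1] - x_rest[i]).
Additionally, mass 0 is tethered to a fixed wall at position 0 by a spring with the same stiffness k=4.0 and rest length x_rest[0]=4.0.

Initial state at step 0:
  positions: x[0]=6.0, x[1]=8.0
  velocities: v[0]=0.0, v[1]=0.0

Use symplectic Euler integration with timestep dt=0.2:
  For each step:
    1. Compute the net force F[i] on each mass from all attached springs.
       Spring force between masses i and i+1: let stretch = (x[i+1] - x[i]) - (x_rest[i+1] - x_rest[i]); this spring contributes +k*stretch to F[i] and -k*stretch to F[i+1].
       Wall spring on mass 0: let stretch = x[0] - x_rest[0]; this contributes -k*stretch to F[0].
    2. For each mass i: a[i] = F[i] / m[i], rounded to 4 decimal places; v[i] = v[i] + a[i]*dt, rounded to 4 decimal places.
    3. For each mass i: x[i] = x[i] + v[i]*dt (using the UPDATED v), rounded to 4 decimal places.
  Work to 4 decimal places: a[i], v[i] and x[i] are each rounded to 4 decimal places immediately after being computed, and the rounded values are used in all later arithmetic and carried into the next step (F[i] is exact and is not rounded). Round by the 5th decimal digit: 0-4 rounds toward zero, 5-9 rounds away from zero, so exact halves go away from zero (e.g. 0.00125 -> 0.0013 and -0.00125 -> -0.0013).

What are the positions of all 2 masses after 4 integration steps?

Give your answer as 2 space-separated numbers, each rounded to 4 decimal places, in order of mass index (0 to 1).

Step 0: x=[6.0000 8.0000] v=[0.0000 0.0000]
Step 1: x=[5.6800 8.3200] v=[-1.6000 1.6000]
Step 2: x=[5.1168 8.8576] v=[-2.8160 2.6880]
Step 3: x=[4.4435 9.4367] v=[-3.3664 2.8954]
Step 4: x=[3.8142 9.8569] v=[-3.1465 2.1008]

Answer: 3.8142 9.8569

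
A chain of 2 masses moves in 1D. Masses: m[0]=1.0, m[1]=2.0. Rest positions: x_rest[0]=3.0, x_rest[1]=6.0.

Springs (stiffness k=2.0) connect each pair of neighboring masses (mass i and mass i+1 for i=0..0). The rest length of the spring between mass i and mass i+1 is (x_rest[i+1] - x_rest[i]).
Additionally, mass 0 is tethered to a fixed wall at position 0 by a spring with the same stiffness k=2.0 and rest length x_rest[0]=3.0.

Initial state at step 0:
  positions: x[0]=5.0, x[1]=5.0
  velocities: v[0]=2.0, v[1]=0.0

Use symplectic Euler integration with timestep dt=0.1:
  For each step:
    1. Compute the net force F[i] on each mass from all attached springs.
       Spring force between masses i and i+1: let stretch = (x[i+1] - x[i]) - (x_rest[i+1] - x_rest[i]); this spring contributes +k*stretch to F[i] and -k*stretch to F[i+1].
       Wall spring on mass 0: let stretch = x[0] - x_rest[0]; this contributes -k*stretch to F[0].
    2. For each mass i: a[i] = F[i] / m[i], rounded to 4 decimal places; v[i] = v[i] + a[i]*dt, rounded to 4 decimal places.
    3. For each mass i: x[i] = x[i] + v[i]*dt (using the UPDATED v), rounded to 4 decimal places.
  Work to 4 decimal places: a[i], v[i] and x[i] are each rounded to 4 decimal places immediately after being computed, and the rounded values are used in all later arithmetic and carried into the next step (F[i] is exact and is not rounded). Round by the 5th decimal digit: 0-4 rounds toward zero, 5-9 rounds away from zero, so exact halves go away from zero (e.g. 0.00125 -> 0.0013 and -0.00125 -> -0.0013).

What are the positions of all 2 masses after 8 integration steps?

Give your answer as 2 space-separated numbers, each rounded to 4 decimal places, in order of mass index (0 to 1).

Step 0: x=[5.0000 5.0000] v=[2.0000 0.0000]
Step 1: x=[5.1000 5.0300] v=[1.0000 0.3000]
Step 2: x=[5.0966 5.0907] v=[-0.0340 0.6070]
Step 3: x=[4.9912 5.1815] v=[-1.0545 0.9076]
Step 4: x=[4.7897 5.3004] v=[-2.0147 1.1886]
Step 5: x=[4.5027 5.4442] v=[-2.8705 1.4375]
Step 6: x=[4.1444 5.6085] v=[-3.5827 1.6434]
Step 7: x=[3.7325 5.7882] v=[-4.1188 1.7970]
Step 8: x=[3.2871 5.9773] v=[-4.4542 1.8914]

Answer: 3.2871 5.9773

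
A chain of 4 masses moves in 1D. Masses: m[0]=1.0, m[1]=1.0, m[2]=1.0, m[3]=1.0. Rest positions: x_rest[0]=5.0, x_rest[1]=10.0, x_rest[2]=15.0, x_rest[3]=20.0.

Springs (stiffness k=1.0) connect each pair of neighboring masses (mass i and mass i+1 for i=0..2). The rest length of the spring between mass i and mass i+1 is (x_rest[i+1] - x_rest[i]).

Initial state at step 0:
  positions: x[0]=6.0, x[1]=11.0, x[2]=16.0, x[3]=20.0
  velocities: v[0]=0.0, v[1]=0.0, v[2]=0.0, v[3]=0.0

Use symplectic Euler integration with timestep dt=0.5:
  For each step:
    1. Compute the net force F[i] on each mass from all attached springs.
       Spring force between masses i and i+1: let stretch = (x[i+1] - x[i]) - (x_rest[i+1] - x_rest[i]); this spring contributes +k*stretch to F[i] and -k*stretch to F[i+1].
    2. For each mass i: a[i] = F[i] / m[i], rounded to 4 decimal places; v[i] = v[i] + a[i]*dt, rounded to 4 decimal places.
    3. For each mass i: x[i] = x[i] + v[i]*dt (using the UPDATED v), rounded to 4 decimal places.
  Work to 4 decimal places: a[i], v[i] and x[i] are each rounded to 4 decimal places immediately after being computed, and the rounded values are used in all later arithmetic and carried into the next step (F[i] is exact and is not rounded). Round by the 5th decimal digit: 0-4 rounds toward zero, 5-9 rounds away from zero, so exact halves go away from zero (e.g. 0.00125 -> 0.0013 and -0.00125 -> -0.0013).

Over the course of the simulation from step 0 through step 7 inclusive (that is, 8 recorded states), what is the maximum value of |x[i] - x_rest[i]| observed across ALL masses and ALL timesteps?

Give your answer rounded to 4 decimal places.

Answer: 1.2192

Derivation:
Step 0: x=[6.0000 11.0000 16.0000 20.0000] v=[0.0000 0.0000 0.0000 0.0000]
Step 1: x=[6.0000 11.0000 15.7500 20.2500] v=[0.0000 0.0000 -0.5000 0.5000]
Step 2: x=[6.0000 10.9375 15.4375 20.6250] v=[0.0000 -0.1250 -0.6250 0.7500]
Step 3: x=[5.9844 10.7656 15.2969 20.9532] v=[-0.0313 -0.3438 -0.2813 0.6563]
Step 4: x=[5.9141 10.5312 15.4375 21.1173] v=[-0.1407 -0.4688 0.2812 0.3282]
Step 5: x=[5.7480 10.3691 15.7715 21.1115] v=[-0.3322 -0.3242 0.6680 -0.0117]
Step 6: x=[5.4872 10.4024 16.0899 21.0207] v=[-0.5217 0.0665 0.6368 -0.1817]
Step 7: x=[5.2052 10.6288 16.2192 20.9472] v=[-0.5641 0.4527 0.2585 -0.1471]
Max displacement = 1.2192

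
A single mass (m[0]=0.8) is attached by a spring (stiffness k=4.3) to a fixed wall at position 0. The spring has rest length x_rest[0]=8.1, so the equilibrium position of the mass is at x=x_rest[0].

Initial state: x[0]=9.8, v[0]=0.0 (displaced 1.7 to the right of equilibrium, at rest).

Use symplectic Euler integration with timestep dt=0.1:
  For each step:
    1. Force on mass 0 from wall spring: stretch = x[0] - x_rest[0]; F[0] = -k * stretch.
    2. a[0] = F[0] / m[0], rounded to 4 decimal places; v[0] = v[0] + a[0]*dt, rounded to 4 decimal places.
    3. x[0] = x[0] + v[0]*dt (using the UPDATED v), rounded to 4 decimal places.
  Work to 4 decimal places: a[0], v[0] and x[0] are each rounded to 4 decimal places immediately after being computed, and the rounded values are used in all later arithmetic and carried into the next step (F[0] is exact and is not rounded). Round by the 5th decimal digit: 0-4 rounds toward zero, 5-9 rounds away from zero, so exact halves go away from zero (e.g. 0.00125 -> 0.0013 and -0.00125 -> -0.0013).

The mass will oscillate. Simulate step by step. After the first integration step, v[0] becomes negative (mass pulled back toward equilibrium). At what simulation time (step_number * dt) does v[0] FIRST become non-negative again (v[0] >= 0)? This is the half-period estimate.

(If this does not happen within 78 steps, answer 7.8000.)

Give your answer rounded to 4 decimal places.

Step 0: x=[9.8000] v=[0.0000]
Step 1: x=[9.7086] v=[-0.9138]
Step 2: x=[9.5308] v=[-1.7784]
Step 3: x=[9.2761] v=[-2.5475]
Step 4: x=[8.9581] v=[-3.1797]
Step 5: x=[8.5940] v=[-3.6409]
Step 6: x=[8.2034] v=[-3.9064]
Step 7: x=[7.8072] v=[-3.9620]
Step 8: x=[7.4267] v=[-3.8046]
Step 9: x=[7.0824] v=[-3.4427]
Step 10: x=[6.7928] v=[-2.8957]
Step 11: x=[6.5735] v=[-2.1931]
Step 12: x=[6.4362] v=[-1.3726]
Step 13: x=[6.3884] v=[-0.4783]
Step 14: x=[6.4326] v=[0.4417]
First v>=0 after going negative at step 14, time=1.4000

Answer: 1.4000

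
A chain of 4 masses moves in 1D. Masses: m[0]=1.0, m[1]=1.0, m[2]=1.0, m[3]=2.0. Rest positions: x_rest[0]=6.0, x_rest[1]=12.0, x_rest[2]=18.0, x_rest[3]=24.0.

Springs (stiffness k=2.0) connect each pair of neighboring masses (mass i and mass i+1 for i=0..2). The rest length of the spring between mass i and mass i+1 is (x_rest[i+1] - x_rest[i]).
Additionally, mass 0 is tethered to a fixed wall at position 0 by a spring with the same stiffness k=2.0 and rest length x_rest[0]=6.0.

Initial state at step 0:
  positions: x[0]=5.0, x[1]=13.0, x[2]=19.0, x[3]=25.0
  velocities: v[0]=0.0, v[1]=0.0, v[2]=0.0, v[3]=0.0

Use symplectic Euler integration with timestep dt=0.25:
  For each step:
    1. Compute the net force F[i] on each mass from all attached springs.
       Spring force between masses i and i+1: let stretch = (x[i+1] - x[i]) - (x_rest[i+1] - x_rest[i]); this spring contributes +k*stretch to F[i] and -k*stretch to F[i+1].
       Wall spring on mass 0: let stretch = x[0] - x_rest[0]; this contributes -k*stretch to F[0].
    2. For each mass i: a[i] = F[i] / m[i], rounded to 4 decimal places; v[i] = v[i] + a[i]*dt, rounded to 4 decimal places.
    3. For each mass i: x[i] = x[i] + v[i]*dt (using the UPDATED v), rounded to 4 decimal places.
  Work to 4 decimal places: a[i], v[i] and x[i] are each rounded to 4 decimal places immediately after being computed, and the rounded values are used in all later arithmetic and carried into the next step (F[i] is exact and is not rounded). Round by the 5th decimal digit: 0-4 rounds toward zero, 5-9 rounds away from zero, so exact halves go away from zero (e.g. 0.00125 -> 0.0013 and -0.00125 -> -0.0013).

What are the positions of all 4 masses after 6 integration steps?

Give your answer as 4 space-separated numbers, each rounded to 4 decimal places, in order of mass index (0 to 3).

Step 0: x=[5.0000 13.0000 19.0000 25.0000] v=[0.0000 0.0000 0.0000 0.0000]
Step 1: x=[5.3750 12.7500 19.0000 25.0000] v=[1.5000 -1.0000 0.0000 0.0000]
Step 2: x=[6.0000 12.3594 18.9688 25.0000] v=[2.5000 -1.5625 -0.1250 0.0000]
Step 3: x=[6.6699 12.0000 18.8653 24.9981] v=[2.6797 -1.4375 -0.4141 -0.0078]
Step 4: x=[7.1724 11.8325 18.6702 24.9879] v=[2.0098 -0.6699 -0.7804 -0.0410]
Step 5: x=[7.3608 11.9372 18.4101 24.9578] v=[0.7537 0.4189 -1.0404 -0.1204]
Step 6: x=[7.2012 12.2790 18.1594 24.8935] v=[-0.6385 1.3672 -1.0030 -0.2573]

Answer: 7.2012 12.2790 18.1594 24.8935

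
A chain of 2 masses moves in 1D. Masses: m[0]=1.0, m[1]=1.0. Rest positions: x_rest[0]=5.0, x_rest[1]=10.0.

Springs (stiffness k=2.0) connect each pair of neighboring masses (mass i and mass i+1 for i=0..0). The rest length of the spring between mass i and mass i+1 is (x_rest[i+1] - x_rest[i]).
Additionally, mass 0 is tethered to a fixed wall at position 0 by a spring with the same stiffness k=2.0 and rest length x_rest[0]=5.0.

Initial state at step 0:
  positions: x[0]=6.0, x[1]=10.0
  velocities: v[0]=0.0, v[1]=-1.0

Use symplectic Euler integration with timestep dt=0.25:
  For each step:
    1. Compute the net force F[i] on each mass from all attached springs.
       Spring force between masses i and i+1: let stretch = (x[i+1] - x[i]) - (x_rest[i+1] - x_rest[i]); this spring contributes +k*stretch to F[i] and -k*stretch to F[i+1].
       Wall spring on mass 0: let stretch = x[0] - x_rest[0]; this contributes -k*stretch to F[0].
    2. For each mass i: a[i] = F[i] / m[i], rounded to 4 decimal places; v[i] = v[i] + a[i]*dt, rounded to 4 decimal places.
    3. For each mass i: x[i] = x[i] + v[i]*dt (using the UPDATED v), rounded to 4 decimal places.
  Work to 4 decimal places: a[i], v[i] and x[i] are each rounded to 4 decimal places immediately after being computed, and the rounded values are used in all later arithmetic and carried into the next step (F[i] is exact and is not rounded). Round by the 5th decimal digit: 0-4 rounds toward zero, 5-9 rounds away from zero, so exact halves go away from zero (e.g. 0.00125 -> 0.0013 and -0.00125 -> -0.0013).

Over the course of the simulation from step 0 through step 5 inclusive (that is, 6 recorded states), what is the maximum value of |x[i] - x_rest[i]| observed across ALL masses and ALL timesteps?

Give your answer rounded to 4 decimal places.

Step 0: x=[6.0000 10.0000] v=[0.0000 -1.0000]
Step 1: x=[5.7500 9.8750] v=[-1.0000 -0.5000]
Step 2: x=[5.2969 9.8594] v=[-1.8125 -0.0625]
Step 3: x=[4.7520 9.8985] v=[-2.1797 0.1563]
Step 4: x=[4.2564 9.9193] v=[-1.9825 0.0831]
Step 5: x=[3.9366 9.8572] v=[-1.2793 -0.2484]
Max displacement = 1.0634

Answer: 1.0634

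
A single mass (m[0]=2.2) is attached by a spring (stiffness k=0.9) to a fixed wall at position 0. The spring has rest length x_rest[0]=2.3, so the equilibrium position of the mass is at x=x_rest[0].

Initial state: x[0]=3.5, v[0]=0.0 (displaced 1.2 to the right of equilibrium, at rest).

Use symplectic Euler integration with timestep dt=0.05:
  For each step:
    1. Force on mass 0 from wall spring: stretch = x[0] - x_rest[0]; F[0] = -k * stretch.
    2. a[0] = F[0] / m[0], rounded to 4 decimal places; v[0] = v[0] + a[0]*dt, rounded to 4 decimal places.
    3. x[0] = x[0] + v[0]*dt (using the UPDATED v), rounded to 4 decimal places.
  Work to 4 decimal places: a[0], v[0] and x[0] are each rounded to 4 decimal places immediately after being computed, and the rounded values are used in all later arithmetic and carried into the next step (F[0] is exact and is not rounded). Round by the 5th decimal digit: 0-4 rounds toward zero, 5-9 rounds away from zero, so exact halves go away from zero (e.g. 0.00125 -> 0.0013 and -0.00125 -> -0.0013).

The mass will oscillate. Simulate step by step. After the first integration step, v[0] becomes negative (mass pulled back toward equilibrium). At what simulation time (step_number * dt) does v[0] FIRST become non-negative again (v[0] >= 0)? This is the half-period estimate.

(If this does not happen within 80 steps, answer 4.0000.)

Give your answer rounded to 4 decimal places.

Step 0: x=[3.5000] v=[0.0000]
Step 1: x=[3.4988] v=[-0.0245]
Step 2: x=[3.4964] v=[-0.0490]
Step 3: x=[3.4927] v=[-0.0735]
Step 4: x=[3.4878] v=[-0.0979]
Step 5: x=[3.4817] v=[-0.1222]
Step 6: x=[3.4744] v=[-0.1464]
Step 7: x=[3.4659] v=[-0.1704]
Step 8: x=[3.4562] v=[-0.1943]
Step 9: x=[3.4453] v=[-0.2180]
Step 10: x=[3.4332] v=[-0.2414]
Step 11: x=[3.4200] v=[-0.2646]
Step 12: x=[3.4056] v=[-0.2875]
Step 13: x=[3.3901] v=[-0.3101]
Step 14: x=[3.3735] v=[-0.3324]
Step 15: x=[3.3558] v=[-0.3544]
Step 16: x=[3.3370] v=[-0.3760]
Step 17: x=[3.3171] v=[-0.3972]
Step 18: x=[3.2962] v=[-0.4180]
Step 19: x=[3.2743] v=[-0.4384]
Step 20: x=[3.2514] v=[-0.4583]
Step 21: x=[3.2275] v=[-0.4778]
Step 22: x=[3.2027] v=[-0.4968]
Step 23: x=[3.1769] v=[-0.5153]
Step 24: x=[3.1502] v=[-0.5332]
Step 25: x=[3.1227] v=[-0.5506]
Step 26: x=[3.0943] v=[-0.5674]
Step 27: x=[3.0651] v=[-0.5836]
Step 28: x=[3.0351] v=[-0.5993]
Step 29: x=[3.0044] v=[-0.6143]
Step 30: x=[2.9730] v=[-0.6287]
Step 31: x=[2.9409] v=[-0.6425]
Step 32: x=[2.9081] v=[-0.6556]
Step 33: x=[2.8747] v=[-0.6680]
Step 34: x=[2.8407] v=[-0.6798]
Step 35: x=[2.8062] v=[-0.6909]
Step 36: x=[2.7711] v=[-0.7013]
Step 37: x=[2.7356] v=[-0.7109]
Step 38: x=[2.6996] v=[-0.7198]
Step 39: x=[2.6632] v=[-0.7280]
Step 40: x=[2.6264] v=[-0.7354]
Step 41: x=[2.5893] v=[-0.7421]
Step 42: x=[2.5519] v=[-0.7480]
Step 43: x=[2.5142] v=[-0.7532]
Step 44: x=[2.4763] v=[-0.7576]
Step 45: x=[2.4382] v=[-0.7612]
Step 46: x=[2.4000] v=[-0.7640]
Step 47: x=[2.3617] v=[-0.7660]
Step 48: x=[2.3233] v=[-0.7673]
Step 49: x=[2.2849] v=[-0.7678]
Step 50: x=[2.2465] v=[-0.7675]
Step 51: x=[2.2082] v=[-0.7664]
Step 52: x=[2.1700] v=[-0.7645]
Step 53: x=[2.1319] v=[-0.7618]
Step 54: x=[2.0940] v=[-0.7584]
Step 55: x=[2.0563] v=[-0.7542]
Step 56: x=[2.0188] v=[-0.7492]
Step 57: x=[1.9816] v=[-0.7435]
Step 58: x=[1.9448] v=[-0.7370]
Step 59: x=[1.9083] v=[-0.7297]
Step 60: x=[1.8722] v=[-0.7217]
Step 61: x=[1.8366] v=[-0.7130]
Step 62: x=[1.8014] v=[-0.7035]
Step 63: x=[1.7667] v=[-0.6933]
Step 64: x=[1.7326] v=[-0.6824]
Step 65: x=[1.6991] v=[-0.6708]
Step 66: x=[1.6662] v=[-0.6585]
Step 67: x=[1.6339] v=[-0.6455]
Step 68: x=[1.6023] v=[-0.6319]
Step 69: x=[1.5714] v=[-0.6176]
Step 70: x=[1.5413] v=[-0.6027]
Step 71: x=[1.5119] v=[-0.5872]
Step 72: x=[1.4833] v=[-0.5711]
Step 73: x=[1.4556] v=[-0.5544]
Step 74: x=[1.4287] v=[-0.5371]
Step 75: x=[1.4027] v=[-0.5193]
Step 76: x=[1.3777] v=[-0.5009]
Step 77: x=[1.3536] v=[-0.4820]
Step 78: x=[1.3305] v=[-0.4626]
Step 79: x=[1.3084] v=[-0.4428]
Step 80: x=[1.2873] v=[-0.4225]
v[0] did not become non-negative within 80 steps; using fallback time=4.0000

Answer: 4.0000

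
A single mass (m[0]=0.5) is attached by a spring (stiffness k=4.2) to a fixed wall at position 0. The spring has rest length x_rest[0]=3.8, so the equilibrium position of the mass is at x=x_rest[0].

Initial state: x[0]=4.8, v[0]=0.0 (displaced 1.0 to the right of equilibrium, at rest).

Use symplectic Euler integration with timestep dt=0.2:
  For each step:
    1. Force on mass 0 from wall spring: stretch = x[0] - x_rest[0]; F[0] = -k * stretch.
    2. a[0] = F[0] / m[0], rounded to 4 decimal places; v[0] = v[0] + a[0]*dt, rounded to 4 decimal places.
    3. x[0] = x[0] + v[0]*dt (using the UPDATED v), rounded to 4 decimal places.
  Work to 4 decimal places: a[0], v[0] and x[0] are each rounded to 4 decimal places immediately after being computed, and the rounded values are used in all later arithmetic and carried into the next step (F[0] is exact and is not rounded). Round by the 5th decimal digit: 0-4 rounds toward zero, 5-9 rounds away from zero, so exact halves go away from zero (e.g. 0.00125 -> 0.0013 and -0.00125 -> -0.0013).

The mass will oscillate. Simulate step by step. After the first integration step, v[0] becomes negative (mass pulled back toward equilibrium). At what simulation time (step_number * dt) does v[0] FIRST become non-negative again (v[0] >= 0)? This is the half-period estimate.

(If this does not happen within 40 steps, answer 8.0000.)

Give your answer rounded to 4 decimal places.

Answer: 1.2000

Derivation:
Step 0: x=[4.8000] v=[0.0000]
Step 1: x=[4.4640] v=[-1.6800]
Step 2: x=[3.9049] v=[-2.7955]
Step 3: x=[3.3106] v=[-2.9717]
Step 4: x=[2.8807] v=[-2.1495]
Step 5: x=[2.7597] v=[-0.6051]
Step 6: x=[2.9882] v=[1.1426]
First v>=0 after going negative at step 6, time=1.2000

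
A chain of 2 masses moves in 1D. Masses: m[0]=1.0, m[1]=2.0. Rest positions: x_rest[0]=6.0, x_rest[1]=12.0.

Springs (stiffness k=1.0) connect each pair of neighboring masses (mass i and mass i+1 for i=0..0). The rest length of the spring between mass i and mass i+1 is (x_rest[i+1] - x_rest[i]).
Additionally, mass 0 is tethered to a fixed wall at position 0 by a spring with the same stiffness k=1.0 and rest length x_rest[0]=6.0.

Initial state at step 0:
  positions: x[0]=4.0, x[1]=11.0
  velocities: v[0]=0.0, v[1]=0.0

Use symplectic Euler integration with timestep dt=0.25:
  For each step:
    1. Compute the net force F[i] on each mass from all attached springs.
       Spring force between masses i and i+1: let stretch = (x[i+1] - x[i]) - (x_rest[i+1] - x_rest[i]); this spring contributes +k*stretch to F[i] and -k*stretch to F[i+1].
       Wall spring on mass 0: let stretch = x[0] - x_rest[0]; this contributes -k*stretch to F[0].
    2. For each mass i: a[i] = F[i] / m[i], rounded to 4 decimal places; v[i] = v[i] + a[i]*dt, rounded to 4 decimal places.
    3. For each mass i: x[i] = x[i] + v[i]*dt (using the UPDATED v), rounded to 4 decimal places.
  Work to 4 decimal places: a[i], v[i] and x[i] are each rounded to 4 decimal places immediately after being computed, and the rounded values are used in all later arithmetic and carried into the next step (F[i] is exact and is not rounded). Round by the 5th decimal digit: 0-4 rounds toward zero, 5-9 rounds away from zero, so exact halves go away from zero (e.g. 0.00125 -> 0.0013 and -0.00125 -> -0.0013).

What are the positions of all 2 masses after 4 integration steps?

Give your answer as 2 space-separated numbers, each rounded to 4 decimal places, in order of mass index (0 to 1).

Answer: 5.5189 10.7832

Derivation:
Step 0: x=[4.0000 11.0000] v=[0.0000 0.0000]
Step 1: x=[4.1875 10.9688] v=[0.7500 -0.1250]
Step 2: x=[4.5371 10.9131] v=[1.3985 -0.2227]
Step 3: x=[5.0017 10.8457] v=[1.8582 -0.2697]
Step 4: x=[5.5189 10.7832] v=[2.0688 -0.2502]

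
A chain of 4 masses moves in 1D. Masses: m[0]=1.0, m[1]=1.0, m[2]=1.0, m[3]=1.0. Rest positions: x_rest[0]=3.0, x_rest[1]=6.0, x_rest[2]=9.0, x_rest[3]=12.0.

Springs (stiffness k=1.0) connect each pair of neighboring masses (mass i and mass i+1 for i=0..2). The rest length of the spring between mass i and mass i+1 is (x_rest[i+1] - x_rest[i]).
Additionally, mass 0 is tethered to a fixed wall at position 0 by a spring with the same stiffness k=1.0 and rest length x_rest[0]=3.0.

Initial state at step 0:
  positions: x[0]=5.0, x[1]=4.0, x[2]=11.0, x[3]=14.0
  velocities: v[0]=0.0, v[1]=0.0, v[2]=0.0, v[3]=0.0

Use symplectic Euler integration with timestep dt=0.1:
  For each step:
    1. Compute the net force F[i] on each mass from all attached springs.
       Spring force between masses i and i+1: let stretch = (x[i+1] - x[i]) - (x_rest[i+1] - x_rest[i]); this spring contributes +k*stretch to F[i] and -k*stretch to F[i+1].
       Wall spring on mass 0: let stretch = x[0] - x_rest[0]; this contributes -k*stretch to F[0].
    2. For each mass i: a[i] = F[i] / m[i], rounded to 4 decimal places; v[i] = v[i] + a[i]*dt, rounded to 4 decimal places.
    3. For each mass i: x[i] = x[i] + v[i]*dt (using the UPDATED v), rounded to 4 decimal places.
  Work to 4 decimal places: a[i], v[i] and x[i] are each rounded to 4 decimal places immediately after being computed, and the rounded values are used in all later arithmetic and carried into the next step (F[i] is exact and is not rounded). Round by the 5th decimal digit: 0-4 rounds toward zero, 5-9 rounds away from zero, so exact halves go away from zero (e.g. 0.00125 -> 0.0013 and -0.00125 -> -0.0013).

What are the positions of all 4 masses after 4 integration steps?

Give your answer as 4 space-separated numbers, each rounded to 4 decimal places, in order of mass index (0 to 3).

Step 0: x=[5.0000 4.0000 11.0000 14.0000] v=[0.0000 0.0000 0.0000 0.0000]
Step 1: x=[4.9400 4.0800 10.9600 14.0000] v=[-0.6000 0.8000 -0.4000 0.0000]
Step 2: x=[4.8220 4.2374 10.8816 13.9996] v=[-1.1800 1.5740 -0.7840 -0.0040]
Step 3: x=[4.6499 4.4671 10.7679 13.9980] v=[-1.7207 2.2969 -1.1366 -0.0158]
Step 4: x=[4.4295 4.7616 10.6235 13.9941] v=[-2.2040 2.9453 -1.4437 -0.0388]

Answer: 4.4295 4.7616 10.6235 13.9941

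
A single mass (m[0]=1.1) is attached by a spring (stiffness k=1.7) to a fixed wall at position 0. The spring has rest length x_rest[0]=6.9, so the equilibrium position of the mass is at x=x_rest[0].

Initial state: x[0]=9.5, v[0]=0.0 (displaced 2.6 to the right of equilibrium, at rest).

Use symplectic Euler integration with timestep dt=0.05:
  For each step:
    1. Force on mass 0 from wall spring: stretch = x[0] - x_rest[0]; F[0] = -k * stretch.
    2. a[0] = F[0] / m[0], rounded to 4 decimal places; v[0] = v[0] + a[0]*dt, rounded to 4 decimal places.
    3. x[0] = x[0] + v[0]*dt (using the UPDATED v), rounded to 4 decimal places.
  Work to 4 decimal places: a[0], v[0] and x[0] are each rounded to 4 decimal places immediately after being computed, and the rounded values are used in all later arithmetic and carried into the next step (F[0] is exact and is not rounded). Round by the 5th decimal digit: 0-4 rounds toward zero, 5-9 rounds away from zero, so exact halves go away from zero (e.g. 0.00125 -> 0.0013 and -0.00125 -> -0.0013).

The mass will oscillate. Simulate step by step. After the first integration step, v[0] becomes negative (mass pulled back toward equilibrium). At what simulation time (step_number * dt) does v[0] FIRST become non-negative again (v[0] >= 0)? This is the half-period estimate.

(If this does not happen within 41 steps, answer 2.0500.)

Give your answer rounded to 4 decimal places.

Answer: 2.0500

Derivation:
Step 0: x=[9.5000] v=[0.0000]
Step 1: x=[9.4900] v=[-0.2009]
Step 2: x=[9.4700] v=[-0.4010]
Step 3: x=[9.4400] v=[-0.5996]
Step 4: x=[9.4002] v=[-0.7959]
Step 5: x=[9.3507] v=[-0.9891]
Step 6: x=[9.2918] v=[-1.1785]
Step 7: x=[9.2236] v=[-1.3633]
Step 8: x=[9.1465] v=[-1.5429]
Step 9: x=[9.0607] v=[-1.7165]
Step 10: x=[8.9665] v=[-1.8835]
Step 11: x=[8.8643] v=[-2.0432]
Step 12: x=[8.7546] v=[-2.1950]
Step 13: x=[8.6377] v=[-2.3383]
Step 14: x=[8.5141] v=[-2.4726]
Step 15: x=[8.3842] v=[-2.5973]
Step 16: x=[8.2486] v=[-2.7120]
Step 17: x=[8.1078] v=[-2.8162]
Step 18: x=[7.9623] v=[-2.9095]
Step 19: x=[7.8127] v=[-2.9916]
Step 20: x=[7.6596] v=[-3.0621]
Step 21: x=[7.5036] v=[-3.1208]
Step 22: x=[7.3452] v=[-3.1674]
Step 23: x=[7.1851] v=[-3.2018]
Step 24: x=[7.0239] v=[-3.2238]
Step 25: x=[6.8622] v=[-3.2334]
Step 26: x=[6.7007] v=[-3.2305]
Step 27: x=[6.5399] v=[-3.2151]
Step 28: x=[6.3805] v=[-3.1873]
Step 29: x=[6.2231] v=[-3.1472]
Step 30: x=[6.0684] v=[-3.0949]
Step 31: x=[5.9169] v=[-3.0306]
Step 32: x=[5.7692] v=[-2.9546]
Step 33: x=[5.6258] v=[-2.8672]
Step 34: x=[5.4874] v=[-2.7687]
Step 35: x=[5.3544] v=[-2.6595]
Step 36: x=[5.2274] v=[-2.5401]
Step 37: x=[5.1069] v=[-2.4109]
Step 38: x=[4.9933] v=[-2.2723]
Step 39: x=[4.8871] v=[-2.1250]
Step 40: x=[4.7886] v=[-1.9695]
Step 41: x=[4.6983] v=[-1.8063]
v[0] did not become non-negative within 41 steps; using fallback time=2.0500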